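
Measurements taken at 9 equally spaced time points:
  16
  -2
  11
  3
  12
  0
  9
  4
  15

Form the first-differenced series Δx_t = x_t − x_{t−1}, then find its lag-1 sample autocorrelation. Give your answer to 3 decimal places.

First differences Δx: -18, 13, -8, 9, -12, 9, -5, 11
Mean of differences = -0.1250
Numerator Σ(Δx_t−Δx̄)(Δx_{t+1}−Δx̄) = -725.2656
Denominator Σ(Δx_t−Δx̄)² = 1008.8750
r_1(Δx) = -725.2656 / 1008.8750 = -0.719

-0.719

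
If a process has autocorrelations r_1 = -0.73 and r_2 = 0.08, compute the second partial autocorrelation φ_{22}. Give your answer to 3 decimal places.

φ_{22} = (r_2 − r_1²) / (1 − r_1²)
r_1² = (-0.73)² = 0.5329
Numerator = 0.08 − 0.5329 = -0.4529; denominator = 1 − 0.5329 = 0.4671
φ_{22} = -0.4529 / 0.4671 = -0.970

-0.970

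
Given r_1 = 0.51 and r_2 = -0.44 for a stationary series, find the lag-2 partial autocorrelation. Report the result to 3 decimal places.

-0.946

φ_{22} = (r_2 − r_1²) / (1 − r_1²)
r_1² = (0.51)² = 0.2601
Numerator = -0.44 − 0.2601 = -0.7001; denominator = 1 − 0.2601 = 0.7399
φ_{22} = -0.7001 / 0.7399 = -0.946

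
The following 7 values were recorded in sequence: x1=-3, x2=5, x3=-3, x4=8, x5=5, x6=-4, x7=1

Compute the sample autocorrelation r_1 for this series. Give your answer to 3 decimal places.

Mean x̄ = (-3 + 5 − 3 + 8 + 5 − 4 + 1)/7 = 1.2857
Deviations from mean: -4.2857, 3.7143, -4.2857, 6.7143, 3.7143, -5.2857, -0.2857
Σ(x_t−x̄)(x_{t+1}−x̄) = (-15.9184) + (-15.9184) + (-28.7755) + (24.9388) + (-19.6327) + (1.5102) = -53.7959
Denominator Σ(x_t−x̄)² = 137.4286
r_1 = -53.7959 / 137.4286 = -0.391

-0.391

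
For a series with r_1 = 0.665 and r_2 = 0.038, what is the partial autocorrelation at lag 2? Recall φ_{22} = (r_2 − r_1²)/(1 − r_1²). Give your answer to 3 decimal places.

-0.725

φ_{22} = (r_2 − r_1²) / (1 − r_1²)
r_1² = (0.665)² = 0.442225
Numerator = 0.038 − 0.4422 = -0.4042; denominator = 1 − 0.4422 = 0.5578
φ_{22} = -0.4042 / 0.5578 = -0.725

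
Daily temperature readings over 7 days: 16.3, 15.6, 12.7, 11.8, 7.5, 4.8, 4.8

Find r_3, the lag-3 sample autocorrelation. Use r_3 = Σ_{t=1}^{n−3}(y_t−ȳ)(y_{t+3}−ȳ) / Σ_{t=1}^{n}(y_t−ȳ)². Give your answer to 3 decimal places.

-0.198

Mean ȳ = (16.3 + 15.6 + 12.7 + 11.8 + 7.5 + 4.8 + 4.8)/7 = 10.5000
Deviations from mean: 5.8000, 5.1000, 2.2000, 1.3000, -3.0000, -5.7000, -5.7000
Σ(y_t−ȳ)(y_{t+3}−ȳ) = (7.5400) + (-15.3000) + (-12.5400) + (-7.4100) = -27.7100
Denominator Σ(y_t−ȳ)² = 140.1600
r_3 = -27.7100 / 140.1600 = -0.198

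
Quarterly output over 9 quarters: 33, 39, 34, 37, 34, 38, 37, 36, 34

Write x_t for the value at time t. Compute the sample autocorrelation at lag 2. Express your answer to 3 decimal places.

0.307

Mean x̄ = (33 + 39 + 34 + 37 + 34 + 38 + 37 + 36 + 34)/9 = 35.7778
Σ(x_t−x̄)(x_{t+2}−x̄) = (4.9383) + (3.9383) + (3.1605) + (2.7160) + (-2.1728) + (0.4938) + (-2.1728) = 10.9012
Denominator Σ(x_t−x̄)² = 35.5556
r_2 = 10.9012 / 35.5556 = 0.307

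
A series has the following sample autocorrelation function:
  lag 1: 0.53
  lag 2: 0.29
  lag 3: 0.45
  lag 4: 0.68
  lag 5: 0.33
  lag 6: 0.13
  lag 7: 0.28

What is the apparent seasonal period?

The largest autocorrelation is r_4 = 0.68; the remaining lags stay at or below 0.53. The elevated value at lag 1 (0.53), dropping to 0.29 at lag 2, reflects decaying short-term dependence rather than seasonality.
The dominant spike at lag 4 indicates a seasonal period of 4.

4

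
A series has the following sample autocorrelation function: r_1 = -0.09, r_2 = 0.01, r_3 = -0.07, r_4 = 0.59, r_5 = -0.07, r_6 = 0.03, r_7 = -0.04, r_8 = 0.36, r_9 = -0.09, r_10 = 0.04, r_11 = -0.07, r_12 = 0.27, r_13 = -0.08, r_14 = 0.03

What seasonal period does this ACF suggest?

The largest autocorrelation is r_4 = 0.59, with weaker echoes at lags 8 (0.36) and 12 (0.27); the remaining lags stay at or below 0.04.
The dominant spike at lag 4 indicates a seasonal period of 4.

4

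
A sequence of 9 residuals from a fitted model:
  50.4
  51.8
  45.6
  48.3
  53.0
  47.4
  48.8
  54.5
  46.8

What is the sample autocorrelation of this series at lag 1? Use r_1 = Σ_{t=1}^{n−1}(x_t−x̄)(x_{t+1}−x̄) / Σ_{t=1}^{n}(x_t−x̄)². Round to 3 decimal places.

Mean x̄ = (50.4 + 51.8 + 45.6 + 48.3 + 53.0 + 47.4 + 48.8 + 54.5 + 46.8)/9 = 49.6222
Numerator Σ_{t=1}^{8}(x_t−x̄)(x_{t+1}−x̄) = -29.6694
Denominator Σ(x_t−x̄)² = 72.0556
r_1 = -29.6694 / 72.0556 = -0.412

-0.412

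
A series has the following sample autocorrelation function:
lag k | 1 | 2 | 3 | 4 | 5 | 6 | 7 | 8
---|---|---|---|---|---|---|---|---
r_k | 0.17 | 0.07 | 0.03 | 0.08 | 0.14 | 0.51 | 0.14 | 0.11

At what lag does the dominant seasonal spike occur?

6

The largest autocorrelation is r_6 = 0.51; the remaining lags stay at or below 0.17.
The dominant spike at lag 6 indicates a seasonal period of 6.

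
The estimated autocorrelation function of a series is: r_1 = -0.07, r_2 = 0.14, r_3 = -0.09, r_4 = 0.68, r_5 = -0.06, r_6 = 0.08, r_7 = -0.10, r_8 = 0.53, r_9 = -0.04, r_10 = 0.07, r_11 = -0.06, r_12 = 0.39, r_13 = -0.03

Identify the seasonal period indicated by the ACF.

4

The largest autocorrelation is r_4 = 0.68, with weaker echoes at lags 8 (0.53) and 12 (0.39); the remaining lags stay at or below 0.14.
The dominant spike at lag 4 indicates a seasonal period of 4.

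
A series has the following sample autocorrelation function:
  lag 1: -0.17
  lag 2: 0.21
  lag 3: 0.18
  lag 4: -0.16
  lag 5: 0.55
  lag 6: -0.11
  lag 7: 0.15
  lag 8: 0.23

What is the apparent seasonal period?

5

The largest autocorrelation is r_5 = 0.55; the remaining lags stay at or below 0.23.
The dominant spike at lag 5 indicates a seasonal period of 5.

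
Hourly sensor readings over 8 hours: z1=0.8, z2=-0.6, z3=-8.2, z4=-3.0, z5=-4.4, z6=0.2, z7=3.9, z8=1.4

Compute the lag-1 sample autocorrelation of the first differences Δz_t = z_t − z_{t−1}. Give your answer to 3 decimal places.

First differences Δz: -1.4, -7.6, 5.2, -1.4, 4.6, 3.7, -2.5
Mean of differences = 0.0857
Numerator Σ(Δz_t−Δz̄)(Δz_{t+1}−Δz̄) = -35.2231
Denominator Σ(Δz_t−Δz̄)² = 129.7686
r_1(Δz) = -35.2231 / 129.7686 = -0.271

-0.271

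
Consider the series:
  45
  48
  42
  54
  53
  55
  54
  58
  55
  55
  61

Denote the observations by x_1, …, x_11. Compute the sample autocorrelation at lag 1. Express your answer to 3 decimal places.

0.385

Mean x̄ = (45 + 48 + 42 + 54 + 53 + 55 + 54 + 58 + 55 + 55 + 61)/11 = 52.7273
Numerator Σ_{t=1}^{10}(x_t−x̄)(x_{t+1}−x̄) = 120.1074
Denominator Σ(x_t−x̄)² = 312.1818
r_1 = 120.1074 / 312.1818 = 0.385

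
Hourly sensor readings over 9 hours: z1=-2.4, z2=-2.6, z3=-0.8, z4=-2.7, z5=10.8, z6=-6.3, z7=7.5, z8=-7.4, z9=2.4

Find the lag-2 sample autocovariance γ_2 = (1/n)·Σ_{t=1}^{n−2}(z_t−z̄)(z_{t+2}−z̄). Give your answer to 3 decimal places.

18.255

Mean z̄ = (-2.4 − 2.6 − 0.8 − 2.7 + 10.8 − 6.3 + 7.5 − 7.4 + 2.4)/9 = -0.1667
Σ_{t=1}^{7}(z_t−z̄)(z_{t+2}−z̄) = 164.2911
γ_2 = 164.2911 / 9 = 18.255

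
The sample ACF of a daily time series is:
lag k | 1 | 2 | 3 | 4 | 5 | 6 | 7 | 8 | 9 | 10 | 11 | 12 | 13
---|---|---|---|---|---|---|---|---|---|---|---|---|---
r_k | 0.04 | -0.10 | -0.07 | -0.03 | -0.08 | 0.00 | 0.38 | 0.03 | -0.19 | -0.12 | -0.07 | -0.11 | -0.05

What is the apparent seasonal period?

The largest autocorrelation is r_7 = 0.38; the remaining lags stay at or below 0.04.
The dominant spike at lag 7 indicates a seasonal period of 7.

7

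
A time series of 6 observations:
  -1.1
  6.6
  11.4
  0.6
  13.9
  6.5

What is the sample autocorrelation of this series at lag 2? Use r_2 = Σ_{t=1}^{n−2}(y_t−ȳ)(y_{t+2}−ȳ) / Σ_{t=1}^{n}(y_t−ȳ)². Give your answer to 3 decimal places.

-0.011

Mean ȳ = (-1.1 + 6.6 + 11.4 + 0.6 + 13.9 + 6.5)/6 = 6.3167
Deviations from mean: -7.4167, 0.2833, 5.0833, -5.7167, 7.5833, 0.1833
Numerator Σ_{t=1}^{4}(y_t−ȳ)(y_{t+2}−ȳ) = -1.8206
Denominator Σ(y_t−ȳ)² = 171.1483
r_2 = -1.8206 / 171.1483 = -0.011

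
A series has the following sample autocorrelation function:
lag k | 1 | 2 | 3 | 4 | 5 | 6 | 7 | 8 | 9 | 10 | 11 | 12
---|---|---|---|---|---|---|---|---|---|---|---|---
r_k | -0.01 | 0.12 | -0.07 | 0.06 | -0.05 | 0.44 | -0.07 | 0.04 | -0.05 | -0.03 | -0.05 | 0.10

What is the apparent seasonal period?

6

The largest autocorrelation is r_6 = 0.44; the remaining lags stay at or below 0.12.
The dominant spike at lag 6 indicates a seasonal period of 6.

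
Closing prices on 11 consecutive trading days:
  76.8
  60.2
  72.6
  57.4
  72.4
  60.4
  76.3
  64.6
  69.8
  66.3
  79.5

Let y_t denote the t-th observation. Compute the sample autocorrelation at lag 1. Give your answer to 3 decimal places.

-0.614

Mean ȳ = (76.8 + 60.2 + 72.6 + 57.4 + 72.4 + 60.4 + 76.3 + 64.6 + 69.8 + 66.3 + 79.5)/11 = 68.7545
Numerator Σ_{t=1}^{10}(y_t−ȳ)(y_{t+1}−ȳ) = -344.9048
Denominator Σ(y_t−ȳ)² = 561.4873
r_1 = -344.9048 / 561.4873 = -0.614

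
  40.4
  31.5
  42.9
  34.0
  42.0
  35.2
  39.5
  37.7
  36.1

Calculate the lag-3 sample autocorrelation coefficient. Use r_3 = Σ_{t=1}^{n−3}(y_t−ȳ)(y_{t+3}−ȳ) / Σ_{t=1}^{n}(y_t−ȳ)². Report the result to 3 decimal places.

-0.447

Mean ȳ = (40.4 + 31.5 + 42.9 + 34.0 + 42.0 + 35.2 + 39.5 + 37.7 + 36.1)/9 = 37.7000
Σ(y_t−ȳ)(y_{t+3}−ȳ) = (-9.9900) + (-26.6600) + (-13.0000) + (-6.6600) + (0.0000) + (4.0000) = -52.3100
Denominator Σ(y_t−ȳ)² = 117.0000
r_3 = -52.3100 / 117.0000 = -0.447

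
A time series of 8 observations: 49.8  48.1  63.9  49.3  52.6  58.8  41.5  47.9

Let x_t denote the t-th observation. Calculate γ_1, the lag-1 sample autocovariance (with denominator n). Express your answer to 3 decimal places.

-11.873

Mean x̄ = (49.8 + 48.1 + 63.9 + 49.3 + 52.6 + 58.8 + 41.5 + 47.9)/8 = 51.4875
Σ_{t=1}^{7}(x_t−x̄)(x_{t+1}−x̄) = -94.9852
γ_1 = -94.9852 / 8 = -11.873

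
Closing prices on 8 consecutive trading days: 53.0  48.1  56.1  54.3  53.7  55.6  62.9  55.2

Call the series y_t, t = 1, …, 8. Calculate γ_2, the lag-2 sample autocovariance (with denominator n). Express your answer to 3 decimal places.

-1.181

Mean ȳ = (53.0 + 48.1 + 56.1 + 54.3 + 53.7 + 55.6 + 62.9 + 55.2)/8 = 54.8625
Deviations: -1.8625, -6.7625, 1.2375, -0.5625, -1.1625, 0.7375, 8.0375, 0.3375
Σ_{t=1}^{6}(y_t−ȳ)(y_{t+2}−ȳ) = -9.4491
γ_2 = -9.4491 / 8 = -1.181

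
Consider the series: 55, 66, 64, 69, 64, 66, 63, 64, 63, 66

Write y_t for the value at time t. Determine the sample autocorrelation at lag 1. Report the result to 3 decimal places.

Mean ȳ = (55 + 66 + 64 + 69 + 64 + 66 + 63 + 64 + 63 + 66)/10 = 64.0000
Numerator Σ_{t=1}^{9}(y_t−ȳ)(y_{t+1}−ȳ) = -22.0000
Denominator Σ(y_t−ȳ)² = 120.0000
r_1 = -22.0000 / 120.0000 = -0.183

-0.183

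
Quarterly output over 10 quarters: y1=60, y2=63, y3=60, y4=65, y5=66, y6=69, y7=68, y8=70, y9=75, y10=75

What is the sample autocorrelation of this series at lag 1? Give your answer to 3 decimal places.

0.625

Mean ȳ = (60 + 63 + 60 + 65 + 66 + 69 + 68 + 70 + 75 + 75)/10 = 67.1000
Numerator Σ_{t=1}^{9}(y_t−ȳ)(y_{t+1}−ȳ) = 162.9900
Denominator Σ(y_t−ȳ)² = 260.9000
r_1 = 162.9900 / 260.9000 = 0.625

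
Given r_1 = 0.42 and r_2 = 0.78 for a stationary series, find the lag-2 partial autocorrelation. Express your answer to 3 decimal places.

0.733

φ_{22} = (r_2 − r_1²) / (1 − r_1²)
r_1² = (0.42)² = 0.1764
Numerator = 0.78 − 0.1764 = 0.6036; denominator = 1 − 0.1764 = 0.8236
φ_{22} = 0.6036 / 0.8236 = 0.733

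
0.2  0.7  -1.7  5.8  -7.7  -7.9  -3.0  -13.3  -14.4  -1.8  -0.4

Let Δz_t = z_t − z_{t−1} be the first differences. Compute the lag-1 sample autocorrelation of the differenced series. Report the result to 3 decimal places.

First differences Δz: 0.5, -2.4, 7.5, -13.5, -0.2, 4.9, -10.3, -1.1, 12.6, 1.4
Mean of differences = -0.0600
Numerator Σ(Δz_t−Δz̄)(Δz_{t+1}−Δz̄) = -154.2436
Denominator Σ(Δz_t−Δz̄)² = 536.5440
r_1(Δz) = -154.2436 / 536.5440 = -0.287

-0.287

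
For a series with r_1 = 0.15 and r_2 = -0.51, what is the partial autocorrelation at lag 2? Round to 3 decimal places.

-0.545

φ_{22} = (r_2 − r_1²) / (1 − r_1²)
r_1² = (0.15)² = 0.0225
Numerator = -0.51 − 0.0225 = -0.5325; denominator = 1 − 0.0225 = 0.9775
φ_{22} = -0.5325 / 0.9775 = -0.545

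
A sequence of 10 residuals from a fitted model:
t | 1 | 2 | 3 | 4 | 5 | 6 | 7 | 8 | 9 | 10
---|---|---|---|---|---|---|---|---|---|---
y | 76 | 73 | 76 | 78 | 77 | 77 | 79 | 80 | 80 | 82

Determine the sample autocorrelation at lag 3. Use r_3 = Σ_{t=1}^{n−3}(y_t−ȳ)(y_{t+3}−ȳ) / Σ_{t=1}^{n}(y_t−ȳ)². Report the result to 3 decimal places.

Mean ȳ = (76 + 73 + 76 + 78 + 77 + 77 + 79 + 80 + 80 + 82)/10 = 77.8000
Numerator Σ_{t=1}^{7}(y_t−ȳ)(y_{t+3}−ȳ) = 6.6800
Denominator Σ(y_t−ȳ)² = 59.6000
r_3 = 6.6800 / 59.6000 = 0.112

0.112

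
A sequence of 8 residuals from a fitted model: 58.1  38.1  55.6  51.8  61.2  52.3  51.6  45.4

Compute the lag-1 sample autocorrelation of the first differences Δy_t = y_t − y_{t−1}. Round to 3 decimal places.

First differences Δy: -20.0, 17.5, -3.8, 9.4, -8.9, -0.7, -6.2
Mean of differences = -1.8143
Numerator Σ(Δy_t−Δȳ)(Δy_{t+1}−Δȳ) = -504.1088
Denominator Σ(Δy_t−Δȳ)² = 904.1486
r_1(Δy) = -504.1088 / 904.1486 = -0.558

-0.558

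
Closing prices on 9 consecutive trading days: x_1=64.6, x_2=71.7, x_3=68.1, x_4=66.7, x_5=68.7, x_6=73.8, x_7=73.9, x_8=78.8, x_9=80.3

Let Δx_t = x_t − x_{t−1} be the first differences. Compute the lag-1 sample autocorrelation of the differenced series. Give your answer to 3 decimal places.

First differences Δx: 7.1, -3.6, -1.4, 2.0, 5.1, 0.1, 4.9, 1.5
Mean of differences = 1.9625
Numerator Σ(Δx_t−Δx̄)(Δx_{t+1}−Δx̄) = -22.5552
Denominator Σ(Δx_t−Δx̄)² = 90.7988
r_1(Δx) = -22.5552 / 90.7988 = -0.248

-0.248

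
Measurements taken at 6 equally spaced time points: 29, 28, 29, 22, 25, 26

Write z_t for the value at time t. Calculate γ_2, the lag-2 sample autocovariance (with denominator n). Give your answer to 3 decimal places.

Mean z̄ = (29 + 28 + 29 + 22 + 25 + 26)/6 = 26.5000
Σ_{t=1}^{4}(z_t−z̄)(z_{t+2}−z̄) = -2.0000
γ_2 = -2.0000 / 6 = -0.333

-0.333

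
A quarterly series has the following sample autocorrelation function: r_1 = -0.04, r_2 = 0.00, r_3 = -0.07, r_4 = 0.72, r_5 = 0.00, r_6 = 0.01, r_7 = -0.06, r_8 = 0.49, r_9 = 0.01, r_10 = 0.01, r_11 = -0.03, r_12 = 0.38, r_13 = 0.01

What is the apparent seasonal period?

The largest autocorrelation is r_4 = 0.72, with weaker echoes at lags 8 (0.49) and 12 (0.38); the remaining lags stay at or below 0.01.
The dominant spike at lag 4 indicates a seasonal period of 4.

4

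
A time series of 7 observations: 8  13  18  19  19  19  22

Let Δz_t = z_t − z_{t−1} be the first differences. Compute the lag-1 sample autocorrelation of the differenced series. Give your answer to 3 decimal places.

First differences Δz: 5, 5, 1, 0, 0, 3
Mean of differences = 2.3333
Numerator Σ(Δz_t−Δz̄)(Δz_{t+1}−Δz̄) = 10.5556
Denominator Σ(Δz_t−Δz̄)² = 27.3333
r_1(Δz) = 10.5556 / 27.3333 = 0.386

0.386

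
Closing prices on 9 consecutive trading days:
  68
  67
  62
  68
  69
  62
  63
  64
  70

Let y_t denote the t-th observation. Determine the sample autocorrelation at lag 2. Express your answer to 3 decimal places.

Mean ȳ = (68 + 67 + 62 + 68 + 69 + 62 + 63 + 64 + 70)/9 = 65.8889
Numerator Σ_{t=1}^{7}(y_t−ȳ)(y_{t+2}−ȳ) = -39.6914
Denominator Σ(y_t−ȳ)² = 78.8889
r_2 = -39.6914 / 78.8889 = -0.503

-0.503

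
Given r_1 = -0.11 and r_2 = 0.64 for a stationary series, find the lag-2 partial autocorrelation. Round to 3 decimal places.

0.636

φ_{22} = (r_2 − r_1²) / (1 − r_1²)
r_1² = (-0.11)² = 0.0121
Numerator = 0.64 − 0.0121 = 0.6279; denominator = 1 − 0.0121 = 0.9879
φ_{22} = 0.6279 / 0.9879 = 0.636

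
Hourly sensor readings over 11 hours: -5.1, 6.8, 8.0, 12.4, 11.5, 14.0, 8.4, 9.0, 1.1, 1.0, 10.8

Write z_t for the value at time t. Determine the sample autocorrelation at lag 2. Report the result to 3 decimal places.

0.016

Mean z̄ = (-5.1 + 6.8 + 8.0 + 12.4 + 11.5 + 14.0 + 8.4 + 9.0 + 1.1 + 1.0 + 10.8)/11 = 7.0818
Numerator Σ_{t=1}^{9}(z_t−z̄)(z_{t+2}−z̄) = 5.4666
Denominator Σ(z_t−z̄)² = 336.9964
r_2 = 5.4666 / 336.9964 = 0.016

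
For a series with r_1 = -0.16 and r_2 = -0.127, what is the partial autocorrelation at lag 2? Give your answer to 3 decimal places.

-0.157

φ_{22} = (r_2 − r_1²) / (1 − r_1²)
r_1² = (-0.16)² = 0.0256
Numerator = -0.127 − 0.0256 = -0.1526; denominator = 1 − 0.0256 = 0.9744
φ_{22} = -0.1526 / 0.9744 = -0.157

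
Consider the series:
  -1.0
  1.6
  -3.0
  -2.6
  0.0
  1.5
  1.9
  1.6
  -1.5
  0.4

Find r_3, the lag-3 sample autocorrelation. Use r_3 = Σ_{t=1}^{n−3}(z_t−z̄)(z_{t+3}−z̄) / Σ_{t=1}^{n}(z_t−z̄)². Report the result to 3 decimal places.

Mean z̄ = (-1.0 + 1.6 − 3.0 − 2.6 + 0.0 + 1.5 + 1.9 + 1.6 − 1.5 + 0.4)/10 = -0.1100
Σ(z_t−z̄)(z_{t+3}−z̄) = (2.2161) + (0.1881) + (-4.6529) + (-5.0049) + (0.1881) + (-2.2379) + (1.0251) = -8.2783
Denominator Σ(z_t−z̄)² = 30.0290
r_3 = -8.2783 / 30.0290 = -0.276

-0.276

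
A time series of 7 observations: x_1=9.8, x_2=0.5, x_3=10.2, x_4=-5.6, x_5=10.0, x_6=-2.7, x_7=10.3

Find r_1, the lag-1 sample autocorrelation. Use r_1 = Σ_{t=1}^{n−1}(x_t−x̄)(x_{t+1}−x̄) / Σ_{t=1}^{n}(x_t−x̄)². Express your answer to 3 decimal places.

-0.806

Mean x̄ = (9.8 + 0.5 + 10.2 − 5.6 + 10.0 − 2.7 + 10.3)/7 = 4.6429
Deviations from mean: 5.1571, -4.1429, 5.5571, -10.2429, 5.3571, -7.3429, 5.6571
Σ(x_t−x̄)(x_{t+1}−x̄) = (-21.3653) + (-23.0224) + (-56.9210) + (-54.8724) + (-39.3367) + (-41.5396) = -237.0576
Denominator Σ(x_t−x̄)² = 294.1771
r_1 = -237.0576 / 294.1771 = -0.806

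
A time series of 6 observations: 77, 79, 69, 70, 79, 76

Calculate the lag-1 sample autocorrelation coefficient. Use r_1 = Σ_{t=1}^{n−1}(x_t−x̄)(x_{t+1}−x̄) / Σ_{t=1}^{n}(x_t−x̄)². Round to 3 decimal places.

Mean x̄ = (77 + 79 + 69 + 70 + 79 + 76)/6 = 75.0000
Deviations from mean: 2.0000, 4.0000, -6.0000, -5.0000, 4.0000, 1.0000
Σ(x_t−x̄)(x_{t+1}−x̄) = (8.0000) + (-24.0000) + (30.0000) + (-20.0000) + (4.0000) = -2.0000
Denominator Σ(x_t−x̄)² = 98.0000
r_1 = -2.0000 / 98.0000 = -0.020

-0.020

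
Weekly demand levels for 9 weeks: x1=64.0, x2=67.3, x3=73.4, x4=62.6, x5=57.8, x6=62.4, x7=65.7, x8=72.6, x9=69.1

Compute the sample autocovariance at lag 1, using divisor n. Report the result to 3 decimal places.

Mean x̄ = (64.0 + 67.3 + 73.4 + 62.6 + 57.8 + 62.4 + 65.7 + 72.6 + 69.1)/9 = 66.1000
Σ_{t=1}^{8}(x_t−x̄)(x_{t+1}−x̄) = 58.8300
γ_1 = 58.8300 / 9 = 6.537

6.537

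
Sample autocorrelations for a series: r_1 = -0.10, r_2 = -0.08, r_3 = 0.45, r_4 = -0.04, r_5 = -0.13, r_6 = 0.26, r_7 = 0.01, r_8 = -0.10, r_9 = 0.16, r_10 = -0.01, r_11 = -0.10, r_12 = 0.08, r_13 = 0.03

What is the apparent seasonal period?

3

The largest autocorrelation is r_3 = 0.45, with weaker echoes at lags 6 (0.26) and 9 (0.16); the remaining lags stay at or below 0.08.
The dominant spike at lag 3 indicates a seasonal period of 3.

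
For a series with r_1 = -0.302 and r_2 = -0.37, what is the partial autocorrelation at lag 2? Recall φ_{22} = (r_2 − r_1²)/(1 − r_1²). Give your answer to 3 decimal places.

-0.507

φ_{22} = (r_2 − r_1²) / (1 − r_1²)
r_1² = (-0.302)² = 0.091204
Numerator = -0.37 − 0.0912 = -0.4612; denominator = 1 − 0.0912 = 0.9088
φ_{22} = -0.4612 / 0.9088 = -0.507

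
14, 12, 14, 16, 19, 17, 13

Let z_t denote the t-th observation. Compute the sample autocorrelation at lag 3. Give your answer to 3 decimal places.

-0.472

Mean z̄ = (14 + 12 + 14 + 16 + 19 + 17 + 13)/7 = 15.0000
Deviations from mean: -1.0000, -3.0000, -1.0000, 1.0000, 4.0000, 2.0000, -2.0000
Numerator Σ_{t=1}^{4}(z_t−z̄)(z_{t+3}−z̄) = -17.0000
Denominator Σ(z_t−z̄)² = 36.0000
r_3 = -17.0000 / 36.0000 = -0.472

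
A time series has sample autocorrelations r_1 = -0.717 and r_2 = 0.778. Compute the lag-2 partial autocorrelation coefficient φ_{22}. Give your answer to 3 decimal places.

0.543

φ_{22} = (r_2 − r_1²) / (1 − r_1²)
r_1² = (-0.717)² = 0.514089
Numerator = 0.778 − 0.5141 = 0.2639; denominator = 1 − 0.5141 = 0.4859
φ_{22} = 0.2639 / 0.4859 = 0.543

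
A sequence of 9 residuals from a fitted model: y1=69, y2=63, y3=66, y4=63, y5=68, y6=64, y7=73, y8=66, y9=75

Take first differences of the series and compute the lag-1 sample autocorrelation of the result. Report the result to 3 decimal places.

-0.752

First differences Δy: -6, 3, -3, 5, -4, 9, -7, 9
Mean of differences = 0.7500
Numerator Σ(Δy_t−Δȳ)(Δy_{t+1}−Δȳ) = -226.8125
Denominator Σ(Δy_t−Δȳ)² = 301.5000
r_1(Δy) = -226.8125 / 301.5000 = -0.752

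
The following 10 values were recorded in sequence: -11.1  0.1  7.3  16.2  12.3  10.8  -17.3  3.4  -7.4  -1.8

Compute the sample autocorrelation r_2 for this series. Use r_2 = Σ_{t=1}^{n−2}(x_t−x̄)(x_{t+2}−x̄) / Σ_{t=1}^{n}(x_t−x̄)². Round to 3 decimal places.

Mean x̄ = (-11.1 + 0.1 + 7.3 + 16.2 + 12.3 + 10.8 − 17.3 + 3.4 − 7.4 − 1.8)/10 = 1.2500
Numerator Σ_{t=1}^{8}(x_t−x̄)(x_{t+2}−x̄) = 87.1700
Denominator Σ(x_t−x̄)² = 1060.1050
r_2 = 87.1700 / 1060.1050 = 0.082

0.082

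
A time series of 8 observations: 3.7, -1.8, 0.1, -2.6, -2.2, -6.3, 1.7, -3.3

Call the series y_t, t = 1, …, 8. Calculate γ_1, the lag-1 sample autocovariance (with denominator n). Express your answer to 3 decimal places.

-2.559

Mean ȳ = (3.7 − 1.8 + 0.1 − 2.6 − 2.2 − 6.3 + 1.7 − 3.3)/8 = -1.3375
Deviations: 5.0375, -0.4625, 1.4375, -1.2625, -0.8625, -4.9625, 3.0375, -1.9625
Σ_{t=1}^{7}(y_t−ȳ)(y_{t+1}−ȳ) = -20.4752
γ_1 = -20.4752 / 8 = -2.559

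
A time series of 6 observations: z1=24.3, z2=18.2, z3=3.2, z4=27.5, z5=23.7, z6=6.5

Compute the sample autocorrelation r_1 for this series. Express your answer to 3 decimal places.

Mean z̄ = (24.3 + 18.2 + 3.2 + 27.5 + 23.7 + 6.5)/6 = 17.2333
Σ(z_t−z̄)(z_{t+1}−z̄) = (6.8311) + (-13.5656) + (-144.0756) + (66.3911) + (-69.4089) = -153.8278
Denominator Σ(z_t−z̄)² = 510.2333
r_1 = -153.8278 / 510.2333 = -0.301

-0.301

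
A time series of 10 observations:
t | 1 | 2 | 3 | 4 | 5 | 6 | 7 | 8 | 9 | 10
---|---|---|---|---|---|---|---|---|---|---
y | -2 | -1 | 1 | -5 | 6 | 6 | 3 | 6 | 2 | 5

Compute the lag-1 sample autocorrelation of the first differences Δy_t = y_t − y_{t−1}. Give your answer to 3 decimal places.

First differences Δy: 1, 2, -6, 11, 0, -3, 3, -4, 3
Mean of differences = 0.7778
Numerator Σ(Δy_t−Δȳ)(Δy_{t+1}−Δȳ) = -111.9383
Denominator Σ(Δy_t−Δȳ)² = 199.5556
r_1(Δy) = -111.9383 / 199.5556 = -0.561

-0.561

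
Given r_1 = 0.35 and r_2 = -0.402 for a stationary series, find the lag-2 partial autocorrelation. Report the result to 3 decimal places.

φ_{22} = (r_2 − r_1²) / (1 − r_1²)
r_1² = (0.35)² = 0.1225
Numerator = -0.402 − 0.1225 = -0.5245; denominator = 1 − 0.1225 = 0.8775
φ_{22} = -0.5245 / 0.8775 = -0.598

-0.598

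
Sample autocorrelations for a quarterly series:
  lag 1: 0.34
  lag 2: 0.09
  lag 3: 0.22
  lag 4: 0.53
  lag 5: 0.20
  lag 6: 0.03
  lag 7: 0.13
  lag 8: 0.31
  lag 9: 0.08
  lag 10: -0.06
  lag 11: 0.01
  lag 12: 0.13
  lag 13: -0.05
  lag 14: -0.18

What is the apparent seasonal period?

4

The largest autocorrelation is r_4 = 0.53; the remaining lags stay at or below 0.34. The elevated value at lag 1 (0.34), dropping to 0.09 at lag 2, reflects decaying short-term dependence rather than seasonality.
The dominant spike at lag 4 indicates a seasonal period of 4.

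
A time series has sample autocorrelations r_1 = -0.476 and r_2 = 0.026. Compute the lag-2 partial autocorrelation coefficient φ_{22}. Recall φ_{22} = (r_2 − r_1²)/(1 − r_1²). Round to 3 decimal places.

-0.259

φ_{22} = (r_2 − r_1²) / (1 − r_1²)
r_1² = (-0.476)² = 0.226576
Numerator = 0.026 − 0.2266 = -0.2006; denominator = 1 − 0.2266 = 0.7734
φ_{22} = -0.2006 / 0.7734 = -0.259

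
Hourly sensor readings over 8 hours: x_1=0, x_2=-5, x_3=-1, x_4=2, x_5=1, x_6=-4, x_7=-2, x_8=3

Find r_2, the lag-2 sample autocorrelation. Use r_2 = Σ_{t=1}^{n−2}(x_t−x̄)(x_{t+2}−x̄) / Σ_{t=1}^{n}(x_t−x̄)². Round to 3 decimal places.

-0.642

Mean x̄ = (0 − 5 − 1 + 2 + 1 − 4 − 2 + 3)/8 = -0.7500
Deviations from mean: 0.7500, -4.2500, -0.2500, 2.7500, 1.7500, -3.2500, -1.2500, 3.7500
Numerator Σ_{t=1}^{6}(x_t−x̄)(x_{t+2}−x̄) = -35.6250
Denominator Σ(x_t−x̄)² = 55.5000
r_2 = -35.6250 / 55.5000 = -0.642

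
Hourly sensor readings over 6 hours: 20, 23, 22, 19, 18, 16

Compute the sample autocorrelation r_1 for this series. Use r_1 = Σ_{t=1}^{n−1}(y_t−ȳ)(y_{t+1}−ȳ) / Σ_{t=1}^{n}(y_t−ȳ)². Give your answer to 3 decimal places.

0.437

Mean ȳ = (20 + 23 + 22 + 19 + 18 + 16)/6 = 19.6667
Deviations from mean: 0.3333, 3.3333, 2.3333, -0.6667, -1.6667, -3.6667
Numerator Σ_{t=1}^{5}(y_t−ȳ)(y_{t+1}−ȳ) = 14.5556
Denominator Σ(y_t−ȳ)² = 33.3333
r_1 = 14.5556 / 33.3333 = 0.437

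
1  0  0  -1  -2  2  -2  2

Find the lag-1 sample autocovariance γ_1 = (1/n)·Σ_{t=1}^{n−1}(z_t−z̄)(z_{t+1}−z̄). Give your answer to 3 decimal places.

-1.250

Mean z̄ = (1 + 0 + 0 − 1 − 2 + 2 − 2 + 2)/8 = 0.0000
Deviations: 1.0000, 0.0000, 0.0000, -1.0000, -2.0000, 2.0000, -2.0000, 2.0000
Σ_{t=1}^{7}(z_t−z̄)(z_{t+1}−z̄) = -10.0000
γ_1 = -10.0000 / 8 = -1.250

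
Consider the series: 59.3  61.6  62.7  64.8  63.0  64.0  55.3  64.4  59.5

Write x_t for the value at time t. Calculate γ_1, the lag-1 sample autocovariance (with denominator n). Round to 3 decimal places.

Mean x̄ = (59.3 + 61.6 + 62.7 + 64.8 + 63.0 + 64.0 + 55.3 + 64.4 + 59.5)/9 = 61.6222
Σ_{t=1}^{8}(x_t−x̄)(x_{t+1}−x̄) = -27.3827
γ_1 = -27.3827 / 9 = -3.043

-3.043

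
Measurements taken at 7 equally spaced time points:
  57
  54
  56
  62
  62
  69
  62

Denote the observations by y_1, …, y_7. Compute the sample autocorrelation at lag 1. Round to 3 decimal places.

0.476

Mean ȳ = (57 + 54 + 56 + 62 + 62 + 69 + 62)/7 = 60.2857
Deviations from mean: -3.2857, -6.2857, -4.2857, 1.7143, 1.7143, 8.7143, 1.7143
Σ(y_t−ȳ)(y_{t+1}−ȳ) = (20.6531) + (26.9388) + (-7.3469) + (2.9388) + (14.9388) + (14.9388) = 73.0612
Denominator Σ(y_t−ȳ)² = 153.4286
r_1 = 73.0612 / 153.4286 = 0.476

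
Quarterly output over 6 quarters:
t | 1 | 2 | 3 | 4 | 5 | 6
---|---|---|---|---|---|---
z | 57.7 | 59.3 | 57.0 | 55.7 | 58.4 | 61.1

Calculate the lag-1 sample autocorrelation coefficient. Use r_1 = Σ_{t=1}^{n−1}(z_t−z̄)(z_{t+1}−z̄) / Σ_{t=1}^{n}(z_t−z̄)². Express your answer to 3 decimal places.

Mean z̄ = (57.7 + 59.3 + 57.0 + 55.7 + 58.4 + 61.1)/6 = 58.2000
Deviations from mean: -0.5000, 1.1000, -1.2000, -2.5000, 0.2000, 2.9000
Σ(z_t−z̄)(z_{t+1}−z̄) = (-0.5500) + (-1.3200) + (3.0000) + (-0.5000) + (0.5800) = 1.2100
Denominator Σ(z_t−z̄)² = 17.6000
r_1 = 1.2100 / 17.6000 = 0.069

0.069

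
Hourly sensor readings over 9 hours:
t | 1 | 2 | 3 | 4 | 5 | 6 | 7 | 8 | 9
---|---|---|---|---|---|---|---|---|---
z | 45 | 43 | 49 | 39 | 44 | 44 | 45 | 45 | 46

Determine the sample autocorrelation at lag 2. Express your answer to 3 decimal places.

0.199

Mean z̄ = (45 + 43 + 49 + 39 + 44 + 44 + 45 + 45 + 46)/9 = 44.4444
Σ(z_t−z̄)(z_{t+2}−z̄) = (2.5309) + (7.8642) + (-2.0247) + (2.4198) + (-0.2469) + (-0.2469) + (0.8642) = 11.1605
Denominator Σ(z_t−z̄)² = 56.2222
r_2 = 11.1605 / 56.2222 = 0.199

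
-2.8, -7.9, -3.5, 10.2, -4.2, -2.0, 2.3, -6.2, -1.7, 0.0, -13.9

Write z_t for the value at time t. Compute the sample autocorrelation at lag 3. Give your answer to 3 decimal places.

0.351

Mean z̄ = (-2.8 − 7.9 − 3.5 + 10.2 − 4.2 − 2.0 + 2.3 − 6.2 − 1.7 + 0.0 − 13.9)/11 = -2.7000
Numerator Σ_{t=1}^{8}(z_t−z̄)(z_{t+3}−z̄) = 129.1000
Denominator Σ(z_t−z̄)² = 367.8200
r_3 = 129.1000 / 367.8200 = 0.351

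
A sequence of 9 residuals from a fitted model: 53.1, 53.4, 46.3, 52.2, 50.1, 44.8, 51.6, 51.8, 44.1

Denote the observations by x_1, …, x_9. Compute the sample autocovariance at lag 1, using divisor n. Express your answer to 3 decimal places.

-2.952

Mean x̄ = (53.1 + 53.4 + 46.3 + 52.2 + 50.1 + 44.8 + 51.6 + 51.8 + 44.1)/9 = 49.7111
Σ_{t=1}^{8}(x_t−x̄)(x_{t+1}−x̄) = -26.5657
γ_1 = -26.5657 / 9 = -2.952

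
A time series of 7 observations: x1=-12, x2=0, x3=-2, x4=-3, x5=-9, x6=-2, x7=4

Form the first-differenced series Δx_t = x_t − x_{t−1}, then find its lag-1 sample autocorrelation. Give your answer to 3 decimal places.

-0.078

First differences Δx: 12, -2, -1, -6, 7, 6
Mean of differences = 2.6667
Numerator Σ(Δx_t−Δx̄)(Δx_{t+1}−Δx̄) = -17.7778
Denominator Σ(Δx_t−Δx̄)² = 227.3333
r_1(Δx) = -17.7778 / 227.3333 = -0.078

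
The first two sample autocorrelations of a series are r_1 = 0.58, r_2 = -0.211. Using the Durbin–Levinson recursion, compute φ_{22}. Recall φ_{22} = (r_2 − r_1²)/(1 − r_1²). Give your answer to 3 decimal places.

φ_{22} = (r_2 − r_1²) / (1 − r_1²)
r_1² = (0.58)² = 0.3364
Numerator = -0.211 − 0.3364 = -0.5474; denominator = 1 − 0.3364 = 0.6636
φ_{22} = -0.5474 / 0.6636 = -0.825

-0.825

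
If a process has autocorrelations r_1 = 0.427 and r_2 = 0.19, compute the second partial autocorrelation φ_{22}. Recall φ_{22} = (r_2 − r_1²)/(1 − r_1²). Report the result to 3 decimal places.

φ_{22} = (r_2 − r_1²) / (1 − r_1²)
r_1² = (0.427)² = 0.182329
Numerator = 0.19 − 0.1823 = 0.0077; denominator = 1 − 0.1823 = 0.8177
φ_{22} = 0.0077 / 0.8177 = 0.009

0.009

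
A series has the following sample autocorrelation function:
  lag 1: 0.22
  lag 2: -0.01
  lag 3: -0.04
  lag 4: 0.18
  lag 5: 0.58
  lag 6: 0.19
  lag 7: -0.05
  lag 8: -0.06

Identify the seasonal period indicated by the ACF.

The largest autocorrelation is r_5 = 0.58; the remaining lags stay at or below 0.22.
The dominant spike at lag 5 indicates a seasonal period of 5.

5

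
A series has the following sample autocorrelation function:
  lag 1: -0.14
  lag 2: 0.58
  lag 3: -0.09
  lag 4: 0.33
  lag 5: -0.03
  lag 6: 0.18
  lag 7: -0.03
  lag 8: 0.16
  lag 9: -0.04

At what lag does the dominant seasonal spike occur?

The largest autocorrelation is r_2 = 0.58, with weaker echoes at lags 4 (0.33), 6 (0.18) and 8 (0.16); the remaining lags stay at or below -0.03.
The dominant spike at lag 2 indicates a seasonal period of 2.

2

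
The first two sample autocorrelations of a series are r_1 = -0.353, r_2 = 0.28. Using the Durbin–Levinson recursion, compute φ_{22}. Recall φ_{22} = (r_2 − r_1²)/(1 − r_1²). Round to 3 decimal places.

φ_{22} = (r_2 − r_1²) / (1 − r_1²)
r_1² = (-0.353)² = 0.124609
Numerator = 0.28 − 0.1246 = 0.1554; denominator = 1 − 0.1246 = 0.8754
φ_{22} = 0.1554 / 0.8754 = 0.178

0.178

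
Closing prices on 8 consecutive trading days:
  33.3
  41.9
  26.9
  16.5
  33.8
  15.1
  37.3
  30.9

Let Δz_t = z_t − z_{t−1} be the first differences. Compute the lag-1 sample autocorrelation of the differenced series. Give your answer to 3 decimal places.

-0.652

First differences Δz: 8.6, -15.0, -10.4, 17.3, -18.7, 22.2, -6.4
Mean of differences = -0.3429
Numerator Σ(Δz_t−Δz̄)(Δz_{t+1}−Δz̄) = -1035.3447
Denominator Σ(Δz_t−Δz̄)² = 1589.0771
r_1(Δz) = -1035.3447 / 1589.0771 = -0.652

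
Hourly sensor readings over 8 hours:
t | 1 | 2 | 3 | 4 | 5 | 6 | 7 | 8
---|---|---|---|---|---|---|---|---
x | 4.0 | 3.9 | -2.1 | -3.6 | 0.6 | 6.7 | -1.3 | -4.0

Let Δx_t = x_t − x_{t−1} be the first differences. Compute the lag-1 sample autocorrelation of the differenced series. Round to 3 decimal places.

-0.036

First differences Δx: -0.1, -6.0, -1.5, 4.2, 6.1, -8.0, -2.7
Mean of differences = -1.1429
Numerator Σ(Δx_t−Δx̄)(Δx_{t+1}−Δx̄) = -5.5290
Denominator Σ(Δx_t−Δx̄)² = 155.2571
r_1(Δx) = -5.5290 / 155.2571 = -0.036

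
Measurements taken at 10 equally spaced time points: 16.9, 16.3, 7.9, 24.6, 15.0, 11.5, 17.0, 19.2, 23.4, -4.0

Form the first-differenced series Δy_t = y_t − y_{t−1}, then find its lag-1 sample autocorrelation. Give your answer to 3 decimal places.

First differences Δy: -0.6, -8.4, 16.7, -9.6, -3.5, 5.5, 2.2, 4.2, -27.4
Mean of differences = -2.3222
Numerator Σ(Δy_t−Δȳ)(Δy_{t+1}−Δȳ) = -363.8549
Denominator Σ(Δy_t−Δȳ)² = 1209.1756
r_1(Δy) = -363.8549 / 1209.1756 = -0.301

-0.301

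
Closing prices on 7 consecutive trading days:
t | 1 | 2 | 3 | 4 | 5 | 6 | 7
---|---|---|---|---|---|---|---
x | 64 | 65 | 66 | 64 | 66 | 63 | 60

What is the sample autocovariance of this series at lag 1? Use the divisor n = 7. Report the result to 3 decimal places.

0.571

Mean x̄ = (64 + 65 + 66 + 64 + 66 + 63 + 60)/7 = 64.0000
Deviations: 0.0000, 1.0000, 2.0000, 0.0000, 2.0000, -1.0000, -4.0000
Σ_{t=1}^{6}(x_t−x̄)(x_{t+1}−x̄) = 4.0000
γ_1 = 4.0000 / 7 = 0.571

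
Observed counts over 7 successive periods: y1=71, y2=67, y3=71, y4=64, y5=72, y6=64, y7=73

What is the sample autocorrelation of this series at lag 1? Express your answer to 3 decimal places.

Mean ȳ = (71 + 67 + 71 + 64 + 72 + 64 + 73)/7 = 68.8571
Numerator Σ_{t=1}^{6}(y_t−ȳ)(y_{t+1}−ȳ) = -69.0204
Denominator Σ(y_t−ȳ)² = 86.8571
r_1 = -69.0204 / 86.8571 = -0.795

-0.795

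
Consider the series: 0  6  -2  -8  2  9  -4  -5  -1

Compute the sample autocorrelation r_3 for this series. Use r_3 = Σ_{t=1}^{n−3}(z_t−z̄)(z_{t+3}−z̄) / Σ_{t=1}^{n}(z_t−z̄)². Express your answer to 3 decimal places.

0.033

Mean z̄ = (0 + 6 − 2 − 8 + 2 + 9 − 4 − 5 − 1)/9 = -0.3333
Σ(z_t−z̄)(z_{t+3}−z̄) = (-2.5556) + (14.7778) + (-15.5556) + (28.1111) + (-10.8889) + (-6.2222) = 7.6667
Denominator Σ(z_t−z̄)² = 230.0000
r_3 = 7.6667 / 230.0000 = 0.033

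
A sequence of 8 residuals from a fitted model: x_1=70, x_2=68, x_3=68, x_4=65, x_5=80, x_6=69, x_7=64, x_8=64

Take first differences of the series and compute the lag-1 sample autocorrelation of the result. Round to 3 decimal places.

-0.420

First differences Δx: -2, 0, -3, 15, -11, -5, 0
Mean of differences = -0.8571
Numerator Σ(Δx_t−Δx̄)(Δx_{t+1}−Δx̄) = -159.1633
Denominator Σ(Δx_t−Δx̄)² = 378.8571
r_1(Δx) = -159.1633 / 378.8571 = -0.420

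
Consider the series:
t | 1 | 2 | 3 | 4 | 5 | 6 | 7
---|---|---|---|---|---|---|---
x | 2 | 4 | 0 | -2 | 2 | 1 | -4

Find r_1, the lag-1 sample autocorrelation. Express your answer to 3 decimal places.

-0.007

Mean x̄ = (2 + 4 + 0 − 2 + 2 + 1 − 4)/7 = 0.4286
Σ(x_t−x̄)(x_{t+1}−x̄) = (5.6122) + (-1.5306) + (1.0408) + (-3.8163) + (0.8980) + (-2.5306) = -0.3265
Denominator Σ(x_t−x̄)² = 43.7143
r_1 = -0.3265 / 43.7143 = -0.007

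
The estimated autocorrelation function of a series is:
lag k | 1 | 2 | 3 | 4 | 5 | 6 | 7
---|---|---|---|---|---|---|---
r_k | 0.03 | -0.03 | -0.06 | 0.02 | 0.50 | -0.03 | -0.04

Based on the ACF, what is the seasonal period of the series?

5

The largest autocorrelation is r_5 = 0.50; the remaining lags stay at or below 0.03.
The dominant spike at lag 5 indicates a seasonal period of 5.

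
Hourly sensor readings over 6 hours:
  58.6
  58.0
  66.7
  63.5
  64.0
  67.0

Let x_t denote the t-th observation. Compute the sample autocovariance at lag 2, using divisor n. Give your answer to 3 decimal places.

-2.157

Mean x̄ = (58.6 + 58.0 + 66.7 + 63.5 + 64.0 + 67.0)/6 = 62.9667
Σ_{t=1}^{4}(x_t−x̄)(x_{t+2}−x̄) = -12.9422
γ_2 = -12.9422 / 6 = -2.157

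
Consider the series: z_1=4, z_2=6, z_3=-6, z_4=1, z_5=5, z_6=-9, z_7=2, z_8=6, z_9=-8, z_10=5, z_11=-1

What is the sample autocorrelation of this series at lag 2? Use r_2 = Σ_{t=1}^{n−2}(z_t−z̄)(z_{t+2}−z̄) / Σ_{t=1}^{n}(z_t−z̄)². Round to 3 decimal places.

-0.233

Mean z̄ = (4 + 6 − 6 + 1 + 5 − 9 + 2 + 6 − 8 + 5 − 1)/11 = 0.4545
Numerator Σ_{t=1}^{9}(z_t−z̄)(z_{t+2}−z̄) = -75.3223
Denominator Σ(z_t−z̄)² = 322.7273
r_2 = -75.3223 / 322.7273 = -0.233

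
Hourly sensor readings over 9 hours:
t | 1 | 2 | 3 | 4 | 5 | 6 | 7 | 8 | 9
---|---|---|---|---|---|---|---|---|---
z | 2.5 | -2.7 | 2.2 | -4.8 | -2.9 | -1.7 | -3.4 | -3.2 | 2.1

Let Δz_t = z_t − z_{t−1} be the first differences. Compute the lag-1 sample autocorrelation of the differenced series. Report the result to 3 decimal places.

-0.530

First differences Δz: -5.2, 4.9, -7.0, 1.9, 1.2, -1.7, 0.2, 5.3
Mean of differences = -0.0500
Numerator Σ(Δz_t−Δz̄)(Δz_{t+1}−Δz̄) = -72.1475
Denominator Σ(Δz_t−Δz̄)² = 136.1000
r_1(Δz) = -72.1475 / 136.1000 = -0.530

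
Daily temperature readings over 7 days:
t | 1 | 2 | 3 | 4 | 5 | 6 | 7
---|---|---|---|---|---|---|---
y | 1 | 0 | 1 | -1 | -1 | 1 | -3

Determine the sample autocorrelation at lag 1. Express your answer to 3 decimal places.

Mean ȳ = (1 + 0 + 1 − 1 − 1 + 1 − 3)/7 = -0.2857
Numerator Σ_{t=1}^{6}(y_t−ȳ)(y_{t+1}−ȳ) = -4.0816
Denominator Σ(y_t−ȳ)² = 13.4286
r_1 = -4.0816 / 13.4286 = -0.304

-0.304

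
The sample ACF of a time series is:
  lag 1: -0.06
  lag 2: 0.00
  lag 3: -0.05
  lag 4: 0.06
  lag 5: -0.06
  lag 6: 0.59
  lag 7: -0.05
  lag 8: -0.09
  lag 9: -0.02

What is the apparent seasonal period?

The largest autocorrelation is r_6 = 0.59; the remaining lags stay at or below 0.06.
The dominant spike at lag 6 indicates a seasonal period of 6.

6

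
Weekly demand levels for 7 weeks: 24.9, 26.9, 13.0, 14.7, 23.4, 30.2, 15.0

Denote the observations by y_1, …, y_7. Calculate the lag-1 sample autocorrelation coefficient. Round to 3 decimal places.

Mean ȳ = (24.9 + 26.9 + 13.0 + 14.7 + 23.4 + 30.2 + 15.0)/7 = 21.1571
Deviations from mean: 3.7429, 5.7429, -8.1571, -6.4571, 2.2429, 9.0429, -6.1571
Numerator Σ_{t=1}^{6}(y_t−ȳ)(y_{t+1}−ȳ) = -22.5576
Denominator Σ(y_t−ȳ)² = 279.9371
r_1 = -22.5576 / 279.9371 = -0.081

-0.081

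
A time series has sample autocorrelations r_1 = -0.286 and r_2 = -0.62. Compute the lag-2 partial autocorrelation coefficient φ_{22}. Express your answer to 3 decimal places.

-0.764

φ_{22} = (r_2 − r_1²) / (1 − r_1²)
r_1² = (-0.286)² = 0.081796
Numerator = -0.62 − 0.0818 = -0.7018; denominator = 1 − 0.0818 = 0.9182
φ_{22} = -0.7018 / 0.9182 = -0.764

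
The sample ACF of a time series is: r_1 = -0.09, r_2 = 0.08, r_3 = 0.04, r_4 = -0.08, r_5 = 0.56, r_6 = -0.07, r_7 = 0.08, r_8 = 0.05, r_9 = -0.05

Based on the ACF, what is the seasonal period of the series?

5

The largest autocorrelation is r_5 = 0.56; the remaining lags stay at or below 0.08.
The dominant spike at lag 5 indicates a seasonal period of 5.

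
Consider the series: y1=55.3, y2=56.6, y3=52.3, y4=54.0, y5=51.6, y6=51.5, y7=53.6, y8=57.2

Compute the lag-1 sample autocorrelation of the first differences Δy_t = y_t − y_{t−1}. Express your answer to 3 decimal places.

First differences Δy: 1.3, -4.3, 1.7, -2.4, -0.1, 2.1, 3.6
Mean of differences = 0.2714
Numerator Σ(Δy_t−Δȳ)(Δy_{t+1}−Δȳ) = -8.6494
Denominator Σ(Δy_t−Δȳ)² = 45.6943
r_1(Δy) = -8.6494 / 45.6943 = -0.189

-0.189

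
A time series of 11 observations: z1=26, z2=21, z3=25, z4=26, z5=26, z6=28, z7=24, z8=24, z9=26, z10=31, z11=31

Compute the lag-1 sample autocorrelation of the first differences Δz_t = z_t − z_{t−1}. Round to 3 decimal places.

-0.218

First differences Δz: -5, 4, 1, 0, 2, -4, 0, 2, 5, 0
Mean of differences = 0.5000
Numerator Σ(Δz_t−Δz̄)(Δz_{t+1}−Δz̄) = -19.2500
Denominator Σ(Δz_t−Δz̄)² = 88.5000
r_1(Δz) = -19.2500 / 88.5000 = -0.218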